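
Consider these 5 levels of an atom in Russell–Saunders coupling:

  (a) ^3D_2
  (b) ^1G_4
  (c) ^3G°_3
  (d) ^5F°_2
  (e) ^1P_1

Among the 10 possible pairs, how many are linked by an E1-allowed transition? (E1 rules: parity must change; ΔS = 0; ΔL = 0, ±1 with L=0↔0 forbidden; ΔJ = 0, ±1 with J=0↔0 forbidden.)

0

(a)–(b): forbidden (parity, ΔS, ΔL, ΔJ).
(a)–(c): forbidden (ΔL).
(a)–(d): forbidden (ΔS).
(a)–(e): forbidden (parity, ΔS).
(b)–(c): forbidden (ΔS).
(b)–(d): forbidden (ΔS, ΔJ).
(b)–(e): forbidden (parity, ΔL, ΔJ).
(c)–(d): forbidden (parity, ΔS).
(c)–(e): forbidden (ΔS, ΔL, ΔJ).
(d)–(e): forbidden (ΔS, ΔL).
Allowed pairs: 0 of 10.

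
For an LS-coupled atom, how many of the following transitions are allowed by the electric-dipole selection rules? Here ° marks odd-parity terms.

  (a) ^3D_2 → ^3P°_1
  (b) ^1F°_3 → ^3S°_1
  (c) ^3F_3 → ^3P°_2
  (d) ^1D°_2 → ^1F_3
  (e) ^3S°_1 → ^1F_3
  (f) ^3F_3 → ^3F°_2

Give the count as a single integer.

(a) allowed
(b) forbidden (parity, ΔS, ΔL, ΔJ fail)
(c) forbidden (ΔL fails)
(d) allowed
(e) forbidden (ΔS, ΔL, ΔJ fail)
(f) allowed
Total allowed: 3 of 6.

3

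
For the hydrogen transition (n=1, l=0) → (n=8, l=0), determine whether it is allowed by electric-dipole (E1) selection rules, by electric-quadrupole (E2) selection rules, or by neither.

neither

Δl = 0 − 0 = +0; l_i + l_f = 0.
E1 (Δl = ±1): not satisfied.
E2 (Δl = 0,±2, l_i+l_f ≥ 2): not satisfied.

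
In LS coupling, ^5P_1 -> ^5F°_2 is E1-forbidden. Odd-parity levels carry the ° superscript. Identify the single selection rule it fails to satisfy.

Initial level: S=2, L=1, J=1, parity even. Final level: S=2, L=3, J=2, parity odd.
Parity must change: even → odd — ok.
ΔS = 0: S: 2 → 2 — ok.
ΔL = 0, ±1 (not L=0↔0): L: 1 → 3, ΔL = +2 — fails.
ΔJ = 0, ±1 (not J=0↔0): J: 1 → 2, ΔJ = +1 — ok.

the ΔL = 0, ±1 rule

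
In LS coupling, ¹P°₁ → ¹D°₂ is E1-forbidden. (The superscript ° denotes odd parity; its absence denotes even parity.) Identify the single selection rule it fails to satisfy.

parity

Initial level: S=0, L=1, J=1, parity odd. Final level: S=0, L=2, J=2, parity odd.
Parity must change: odd → odd — fails.
ΔS = 0: S: 0 → 0 — ok.
ΔL = 0, ±1 (not L=0↔0): L: 1 → 2, ΔL = +1 — ok.
ΔJ = 0, ±1 (not J=0↔0): J: 1 → 2, ΔJ = +1 — ok.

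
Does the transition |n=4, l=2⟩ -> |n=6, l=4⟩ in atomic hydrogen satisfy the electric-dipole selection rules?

l: 2 → 4 (Δl = +2). Δl = ±1 fails.
The transition is electric-dipole forbidden.

forbidden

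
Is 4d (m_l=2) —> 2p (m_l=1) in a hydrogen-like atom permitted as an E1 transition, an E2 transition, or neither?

E1

Δl = 1 − 2 = -1; l_i + l_f = 3.
Δm_l = -1.
E1 (Δl = ±1, |Δm_l| ≤ 1): satisfied.
E2 (Δl = 0,±2, l_i+l_f ≥ 2, |Δm_l| ≤ 2): not satisfied.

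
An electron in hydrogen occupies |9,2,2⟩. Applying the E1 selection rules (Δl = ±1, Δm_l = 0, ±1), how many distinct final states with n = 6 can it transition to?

E1 requires Δl = ±1, so l_f ∈ {1, 3}; with 0 ≤ l_f ≤ n_f−1 = 5, the allowed l_f values are {1, 3}.
For l_f = 1: m_f ∈ {m_i−1, m_i, m_i+1} ∩ [−1, 1] = {1} → 1 state.
For l_f = 3: m_f ∈ {m_i−1, m_i, m_i+1} ∩ [−3, 3] = {1, 2, 3} → 3 states.
Total: 4.

4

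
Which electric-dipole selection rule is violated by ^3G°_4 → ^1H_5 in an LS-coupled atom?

the ΔS = 0 rule

Parity must change: odd → even — satisfied.
ΔS = 0: S: 1 → 0 — violated.
ΔL = 0, ±1 (not L=0↔0): L: 4 → 5, ΔL = +1 — satisfied.
ΔJ = 0, ±1 (not J=0↔0): J: 4 → 5, ΔJ = +1 — satisfied.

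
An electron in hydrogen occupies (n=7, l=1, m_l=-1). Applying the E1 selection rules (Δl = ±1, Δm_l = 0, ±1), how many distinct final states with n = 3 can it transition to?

4

E1 requires Δl = ±1, so l_f ∈ {0, 2}; with 0 ≤ l_f ≤ n_f−1 = 2, the allowed l_f values are {0, 2}.
For l_f = 0: m_f ∈ {m_i−1, m_i, m_i+1} ∩ [−0, 0] = {0} → 1 state.
For l_f = 2: m_f ∈ {m_i−1, m_i, m_i+1} ∩ [−2, 2] = {-2, -1, 0} → 3 states.
Total: 4.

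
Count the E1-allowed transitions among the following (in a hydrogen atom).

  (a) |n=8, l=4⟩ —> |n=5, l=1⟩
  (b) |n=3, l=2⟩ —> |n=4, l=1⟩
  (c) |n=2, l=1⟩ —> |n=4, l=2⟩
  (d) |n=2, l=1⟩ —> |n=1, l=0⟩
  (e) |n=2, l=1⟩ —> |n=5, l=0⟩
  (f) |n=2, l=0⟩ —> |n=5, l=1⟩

(a) forbidden — Δl = -3 (E1 requires Δl = ±1)
(b) allowed
(c) allowed
(d) allowed
(e) allowed
(f) allowed
Total allowed: 5 of 6.

5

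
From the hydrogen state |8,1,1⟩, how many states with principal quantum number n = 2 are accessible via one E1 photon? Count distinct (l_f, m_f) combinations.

E1 requires Δl = ±1, so l_f ∈ {0, 2}; with 0 ≤ l_f ≤ n_f−1 = 1, the allowed l_f values are {0}.
For l_f = 0: m_f ∈ {m_i−1, m_i, m_i+1} ∩ [−0, 0] = {0} → 1 state.
Total: 1.

1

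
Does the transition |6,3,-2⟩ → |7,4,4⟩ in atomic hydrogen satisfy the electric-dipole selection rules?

Δl = 4 − 3 = +1; the E1 rule Δl = ±1 is satisfied.
m_l: -2 → 4 (Δm_l = +6). |Δm_l| ≤ 1 violated.
The transition is electric-dipole forbidden.

forbidden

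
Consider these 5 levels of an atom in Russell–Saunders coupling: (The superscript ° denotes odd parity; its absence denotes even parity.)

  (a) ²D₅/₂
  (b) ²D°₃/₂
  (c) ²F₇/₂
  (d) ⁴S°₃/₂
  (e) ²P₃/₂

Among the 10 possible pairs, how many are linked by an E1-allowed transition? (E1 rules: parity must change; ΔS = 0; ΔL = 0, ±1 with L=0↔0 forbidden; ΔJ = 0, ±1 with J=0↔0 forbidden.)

2

(a)–(b): allowed.
(a)–(c): forbidden (parity).
(a)–(d): forbidden (ΔS, ΔL).
(a)–(e): forbidden (parity).
(b)–(c): forbidden (ΔJ).
(b)–(d): forbidden (parity, ΔS, ΔL).
(b)–(e): allowed.
(c)–(d): forbidden (ΔS, ΔL, ΔJ).
(c)–(e): forbidden (parity, ΔL, ΔJ).
(d)–(e): forbidden (ΔS).
Allowed pairs: 2 of 10.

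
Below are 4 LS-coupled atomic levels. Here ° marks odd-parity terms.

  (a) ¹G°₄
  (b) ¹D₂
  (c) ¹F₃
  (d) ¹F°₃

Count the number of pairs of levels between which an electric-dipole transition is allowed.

(a)–(b): forbidden (ΔL, ΔJ).
(a)–(c): allowed.
(a)–(d): forbidden (parity).
(b)–(c): forbidden (parity).
(b)–(d): allowed.
(c)–(d): allowed.
Allowed pairs: 3 of 6.

3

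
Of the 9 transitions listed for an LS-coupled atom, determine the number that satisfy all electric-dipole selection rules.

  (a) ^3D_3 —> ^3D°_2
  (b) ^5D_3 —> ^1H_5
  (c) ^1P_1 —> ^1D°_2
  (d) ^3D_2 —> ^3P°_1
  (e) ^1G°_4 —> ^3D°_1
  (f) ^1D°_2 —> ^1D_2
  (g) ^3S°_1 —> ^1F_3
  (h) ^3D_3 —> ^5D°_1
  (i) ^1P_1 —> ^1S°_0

(a) allowed
(b) forbidden (parity, ΔS, ΔL, ΔJ fail)
(c) allowed
(d) allowed
(e) forbidden (parity, ΔS, ΔL, ΔJ fail)
(f) allowed
(g) forbidden (ΔS, ΔL, ΔJ fail)
(h) forbidden (ΔS, ΔJ fail)
(i) allowed
Total allowed: 5 of 9.

5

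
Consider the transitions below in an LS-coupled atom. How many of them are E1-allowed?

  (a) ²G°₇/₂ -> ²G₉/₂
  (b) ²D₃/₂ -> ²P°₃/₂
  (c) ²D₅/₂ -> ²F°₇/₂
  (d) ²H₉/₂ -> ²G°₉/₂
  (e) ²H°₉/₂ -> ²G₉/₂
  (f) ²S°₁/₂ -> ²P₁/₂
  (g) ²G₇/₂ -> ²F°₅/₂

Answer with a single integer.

(a) allowed
(b) allowed
(c) allowed
(d) allowed
(e) allowed
(f) allowed
(g) allowed
Total allowed: 7 of 7.

7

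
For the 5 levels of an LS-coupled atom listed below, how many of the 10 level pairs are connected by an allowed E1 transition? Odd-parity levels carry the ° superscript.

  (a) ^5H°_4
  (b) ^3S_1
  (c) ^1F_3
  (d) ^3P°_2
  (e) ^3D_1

2

(a)–(b): forbidden (ΔS, ΔL, ΔJ).
(a)–(c): forbidden (ΔS, ΔL).
(a)–(d): forbidden (parity, ΔS, ΔL, ΔJ).
(a)–(e): forbidden (ΔS, ΔL, ΔJ).
(b)–(c): forbidden (parity, ΔS, ΔL, ΔJ).
(b)–(d): allowed.
(b)–(e): forbidden (parity, ΔL).
(c)–(d): forbidden (ΔS, ΔL).
(c)–(e): forbidden (parity, ΔS, ΔJ).
(d)–(e): allowed.
Allowed pairs: 2 of 10.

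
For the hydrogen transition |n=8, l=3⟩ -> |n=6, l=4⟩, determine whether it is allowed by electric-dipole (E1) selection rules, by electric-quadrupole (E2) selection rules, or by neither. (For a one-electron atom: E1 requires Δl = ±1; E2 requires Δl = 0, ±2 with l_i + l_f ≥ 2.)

E1

Δl = 4 − 3 = +1; l_i + l_f = 7.
E1 (Δl = ±1): satisfied.
E2 (Δl = 0,±2, l_i+l_f ≥ 2): not satisfied.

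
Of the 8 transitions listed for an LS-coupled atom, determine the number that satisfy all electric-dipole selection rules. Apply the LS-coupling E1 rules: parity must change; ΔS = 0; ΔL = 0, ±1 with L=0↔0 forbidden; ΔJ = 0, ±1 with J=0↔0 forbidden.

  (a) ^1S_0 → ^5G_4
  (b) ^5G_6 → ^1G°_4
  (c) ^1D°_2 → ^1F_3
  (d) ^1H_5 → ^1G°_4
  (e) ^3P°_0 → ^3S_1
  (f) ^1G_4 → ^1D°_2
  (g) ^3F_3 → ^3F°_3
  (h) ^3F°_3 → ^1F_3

(a) forbidden (parity, ΔS, ΔL, ΔJ fail)
(b) forbidden (ΔS, ΔJ fail)
(c) allowed
(d) allowed
(e) allowed
(f) forbidden (ΔL, ΔJ fail)
(g) allowed
(h) forbidden (ΔS fails)
Total allowed: 4 of 8.

4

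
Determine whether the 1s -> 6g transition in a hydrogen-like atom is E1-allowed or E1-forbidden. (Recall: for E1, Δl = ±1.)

forbidden

Δl = 4 − 0 = +4; the E1 rule Δl = ±1 is violated.
The transition is electric-dipole forbidden.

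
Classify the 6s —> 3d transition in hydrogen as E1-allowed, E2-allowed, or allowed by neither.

E2

Δl = 2 − 0 = +2; l_i + l_f = 2.
E1 (Δl = ±1): not satisfied.
E2 (Δl = 0,±2, l_i+l_f ≥ 2): satisfied.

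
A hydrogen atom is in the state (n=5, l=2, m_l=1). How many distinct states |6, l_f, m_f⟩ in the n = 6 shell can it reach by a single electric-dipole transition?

E1 requires Δl = ±1, so l_f ∈ {1, 3}; with 0 ≤ l_f ≤ n_f−1 = 5, the allowed l_f values are {1, 3}.
For l_f = 1: m_f ∈ {m_i−1, m_i, m_i+1} ∩ [−1, 1] = {0, 1} → 2 states.
For l_f = 3: m_f ∈ {m_i−1, m_i, m_i+1} ∩ [−3, 3] = {0, 1, 2} → 3 states.
Total: 5.

5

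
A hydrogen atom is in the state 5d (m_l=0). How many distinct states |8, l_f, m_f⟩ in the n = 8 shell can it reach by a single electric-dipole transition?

6

E1 requires Δl = ±1, so l_f ∈ {1, 3}; with 0 ≤ l_f ≤ n_f−1 = 7, the allowed l_f values are {1, 3}.
For l_f = 1: m_f ∈ {m_i−1, m_i, m_i+1} ∩ [−1, 1] = {-1, 0, 1} → 3 states.
For l_f = 3: m_f ∈ {m_i−1, m_i, m_i+1} ∩ [−3, 3] = {-1, 0, 1} → 3 states.
Total: 6.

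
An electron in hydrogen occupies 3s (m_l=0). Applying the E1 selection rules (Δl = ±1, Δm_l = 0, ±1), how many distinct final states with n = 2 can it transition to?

E1 requires Δl = ±1, so l_f ∈ {-1, 1}; with 0 ≤ l_f ≤ n_f−1 = 1, the allowed l_f values are {1}.
For l_f = 1: m_f ∈ {m_i−1, m_i, m_i+1} ∩ [−1, 1] = {-1, 0, 1} → 3 states.
Total: 3.

3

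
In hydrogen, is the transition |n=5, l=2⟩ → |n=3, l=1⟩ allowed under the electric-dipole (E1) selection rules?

allowed

Δl = 1 − 2 = -1; the E1 rule Δl = ±1 is ok.
All E1 selection rules are satisfied.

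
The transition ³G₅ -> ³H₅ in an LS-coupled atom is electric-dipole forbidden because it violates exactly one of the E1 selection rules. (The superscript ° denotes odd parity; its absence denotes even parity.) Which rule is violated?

parity

Parity must change: even → even — violated.
ΔJ = 0, ±1 (not J=0↔0): J: 5 → 5, ΔJ = +0 — satisfied.
ΔL = 0, ±1 (not L=0↔0): L: 4 → 5, ΔL = +1 — satisfied.
ΔS = 0: S: 1 → 1 — satisfied.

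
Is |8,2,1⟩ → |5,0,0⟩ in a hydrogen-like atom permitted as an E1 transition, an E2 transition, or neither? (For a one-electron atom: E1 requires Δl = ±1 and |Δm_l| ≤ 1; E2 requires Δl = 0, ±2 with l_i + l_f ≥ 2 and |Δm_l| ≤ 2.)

E2

Δl = 0 − 2 = -2; l_i + l_f = 2.
Δm_l = -1.
E1 (Δl = ±1, |Δm_l| ≤ 1): not satisfied.
E2 (Δl = 0,±2, l_i+l_f ≥ 2, |Δm_l| ≤ 2): satisfied.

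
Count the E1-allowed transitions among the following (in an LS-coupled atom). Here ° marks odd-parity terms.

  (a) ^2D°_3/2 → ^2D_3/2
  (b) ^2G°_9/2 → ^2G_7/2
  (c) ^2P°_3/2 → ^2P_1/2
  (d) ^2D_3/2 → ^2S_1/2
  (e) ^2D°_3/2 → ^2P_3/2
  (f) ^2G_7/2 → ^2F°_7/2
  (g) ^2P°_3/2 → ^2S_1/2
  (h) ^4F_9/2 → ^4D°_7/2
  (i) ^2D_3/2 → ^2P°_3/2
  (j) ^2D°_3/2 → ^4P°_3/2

(a) allowed
(b) allowed
(c) allowed
(d) forbidden (parity, ΔL fail)
(e) allowed
(f) allowed
(g) allowed
(h) allowed
(i) allowed
(j) forbidden (parity, ΔS fail)
Total allowed: 8 of 10.

8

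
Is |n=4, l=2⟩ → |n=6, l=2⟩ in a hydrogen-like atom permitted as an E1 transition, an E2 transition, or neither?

Δl = 2 − 2 = +0; l_i + l_f = 4.
E1 (Δl = ±1): not satisfied.
E2 (Δl = 0,±2, l_i+l_f ≥ 2): satisfied.

E2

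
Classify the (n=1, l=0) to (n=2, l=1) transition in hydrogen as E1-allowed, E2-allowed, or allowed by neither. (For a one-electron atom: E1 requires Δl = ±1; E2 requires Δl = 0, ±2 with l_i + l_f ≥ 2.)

E1

Δl = 1 − 0 = +1; l_i + l_f = 1.
E1 (Δl = ±1): satisfied.
E2 (Δl = 0,±2, l_i+l_f ≥ 2): not satisfied.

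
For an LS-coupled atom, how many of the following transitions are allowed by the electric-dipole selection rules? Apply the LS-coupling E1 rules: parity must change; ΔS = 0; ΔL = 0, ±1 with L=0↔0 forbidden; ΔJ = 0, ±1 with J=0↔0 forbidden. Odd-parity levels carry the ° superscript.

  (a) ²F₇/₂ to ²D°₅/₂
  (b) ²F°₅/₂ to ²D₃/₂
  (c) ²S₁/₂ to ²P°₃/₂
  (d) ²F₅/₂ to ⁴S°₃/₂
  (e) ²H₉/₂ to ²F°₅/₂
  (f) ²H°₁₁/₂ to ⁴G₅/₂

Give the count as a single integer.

(a) allowed
(b) allowed
(c) allowed
(d) forbidden (ΔS, ΔL fail)
(e) forbidden (ΔL, ΔJ fail)
(f) forbidden (ΔS, ΔJ fail)
Total allowed: 3 of 6.

3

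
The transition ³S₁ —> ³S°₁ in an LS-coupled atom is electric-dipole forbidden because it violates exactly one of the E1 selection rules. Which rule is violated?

the L=0 ↔ L=0 exclusion

Reading off the term symbols: S 1→1, L 0→0, J 1→1, parity even→odd.
Parity must change: even → odd — ok.
ΔL = 0, ±1 (not L=0↔0): L: 0 → 0, ΔL = +0 — fails.
ΔJ = 0, ±1 (not J=0↔0): J: 1 → 1, ΔJ = +0 — ok.
ΔS = 0: S: 1 → 1 — ok.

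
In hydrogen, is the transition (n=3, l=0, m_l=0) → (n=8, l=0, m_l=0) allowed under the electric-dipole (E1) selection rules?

forbidden

l: 0 → 0 (Δl = +0). Δl = ±1 violated.
Δm_l = 0 − (0) = +0. E1 requires Δm_l = 0, ±1: satisfied.
The transition is electric-dipole forbidden.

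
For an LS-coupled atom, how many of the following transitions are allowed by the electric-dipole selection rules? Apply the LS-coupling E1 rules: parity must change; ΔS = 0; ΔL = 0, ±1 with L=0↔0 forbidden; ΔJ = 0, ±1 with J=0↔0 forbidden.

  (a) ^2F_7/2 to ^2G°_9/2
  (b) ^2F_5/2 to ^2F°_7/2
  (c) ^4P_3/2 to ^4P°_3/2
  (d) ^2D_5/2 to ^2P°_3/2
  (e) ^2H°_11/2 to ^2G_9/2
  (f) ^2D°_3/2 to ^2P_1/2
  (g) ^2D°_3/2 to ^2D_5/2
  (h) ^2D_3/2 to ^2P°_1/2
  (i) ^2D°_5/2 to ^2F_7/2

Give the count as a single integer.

9

(a) allowed
(b) allowed
(c) allowed
(d) allowed
(e) allowed
(f) allowed
(g) allowed
(h) allowed
(i) allowed
Total allowed: 9 of 9.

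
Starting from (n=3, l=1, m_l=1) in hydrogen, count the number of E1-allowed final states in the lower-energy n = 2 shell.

E1 requires Δl = ±1, so l_f ∈ {0, 2}; with 0 ≤ l_f ≤ n_f−1 = 1, the allowed l_f values are {0}.
For l_f = 0: m_f ∈ {m_i−1, m_i, m_i+1} ∩ [−0, 0] = {0} → 1 state.
Total: 1.

1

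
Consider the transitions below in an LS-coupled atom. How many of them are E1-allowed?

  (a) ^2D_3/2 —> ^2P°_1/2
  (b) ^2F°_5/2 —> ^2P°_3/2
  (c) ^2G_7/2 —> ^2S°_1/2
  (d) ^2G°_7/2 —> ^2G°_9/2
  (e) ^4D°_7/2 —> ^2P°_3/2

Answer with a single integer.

1

(a) allowed
(b) forbidden (parity, ΔL fail)
(c) forbidden (ΔL, ΔJ fail)
(d) forbidden (parity fails)
(e) forbidden (parity, ΔS, ΔJ fail)
Total allowed: 1 of 5.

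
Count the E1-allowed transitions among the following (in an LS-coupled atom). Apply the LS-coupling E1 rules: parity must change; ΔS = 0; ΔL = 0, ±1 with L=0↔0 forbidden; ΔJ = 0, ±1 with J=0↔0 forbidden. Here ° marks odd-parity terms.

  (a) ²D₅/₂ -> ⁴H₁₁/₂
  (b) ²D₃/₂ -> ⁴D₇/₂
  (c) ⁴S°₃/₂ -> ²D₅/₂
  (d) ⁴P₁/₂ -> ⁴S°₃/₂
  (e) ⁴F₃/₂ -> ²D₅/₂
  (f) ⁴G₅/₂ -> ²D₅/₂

1

(a) forbidden (parity, ΔS, ΔL, ΔJ fail)
(b) forbidden (parity, ΔS, ΔJ fail)
(c) forbidden (ΔS, ΔL fail)
(d) allowed
(e) forbidden (parity, ΔS fail)
(f) forbidden (parity, ΔS, ΔL fail)
Total allowed: 1 of 6.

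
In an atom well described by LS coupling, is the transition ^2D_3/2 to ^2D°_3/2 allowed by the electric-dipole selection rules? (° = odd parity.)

allowed

Reading off the term symbols: S 1/2→1/2, L 2→2, J 3/2→3/2, parity even→odd.
Parity must change: even → odd — ✓.
ΔS = 0: S: 1/2 → 1/2 — ✓.
ΔL = 0, ±1 (not L=0↔0): L: 2 → 2, ΔL = +0 — ✓.
ΔJ = 0, ±1 (not J=0↔0): J: 3/2 → 3/2, ΔJ = +0 — ✓.
All four E1 rules are satisfied.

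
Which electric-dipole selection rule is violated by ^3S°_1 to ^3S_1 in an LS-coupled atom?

the L=0 ↔ L=0 exclusion

Initial level: S=1, L=0, J=1, parity odd. Final level: S=1, L=0, J=1, parity even.
ΔL = 0, ±1 (not L=0↔0): L: 0 → 0, ΔL = +0 — fails.
Parity must change: odd → even — passes.
ΔJ = 0, ±1 (not J=0↔0): J: 1 → 1, ΔJ = +0 — passes.
ΔS = 0: S: 1 → 1 — passes.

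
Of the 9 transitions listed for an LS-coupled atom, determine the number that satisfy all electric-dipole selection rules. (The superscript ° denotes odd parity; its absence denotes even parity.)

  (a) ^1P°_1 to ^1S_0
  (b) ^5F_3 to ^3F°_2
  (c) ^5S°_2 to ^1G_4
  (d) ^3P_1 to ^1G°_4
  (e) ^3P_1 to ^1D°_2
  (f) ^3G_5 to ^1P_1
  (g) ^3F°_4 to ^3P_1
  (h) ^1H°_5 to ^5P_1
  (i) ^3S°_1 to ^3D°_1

(a) allowed
(b) forbidden (ΔS fails)
(c) forbidden (ΔS, ΔL, ΔJ fail)
(d) forbidden (ΔS, ΔL, ΔJ fail)
(e) forbidden (ΔS fails)
(f) forbidden (parity, ΔS, ΔL, ΔJ fail)
(g) forbidden (ΔL, ΔJ fail)
(h) forbidden (ΔS, ΔL, ΔJ fail)
(i) forbidden (parity, ΔL fail)
Total allowed: 1 of 9.

1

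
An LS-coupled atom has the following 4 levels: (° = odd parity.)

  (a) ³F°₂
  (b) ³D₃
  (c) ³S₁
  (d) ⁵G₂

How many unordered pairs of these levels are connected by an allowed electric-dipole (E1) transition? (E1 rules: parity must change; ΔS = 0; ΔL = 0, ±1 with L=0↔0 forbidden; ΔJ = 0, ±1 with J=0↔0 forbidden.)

1

(a)–(b): allowed.
(a)–(c): forbidden (ΔL).
(a)–(d): forbidden (ΔS).
(b)–(c): forbidden (parity, ΔL, ΔJ).
(b)–(d): forbidden (parity, ΔS, ΔL).
(c)–(d): forbidden (parity, ΔS, ΔL).
Allowed pairs: 1 of 6.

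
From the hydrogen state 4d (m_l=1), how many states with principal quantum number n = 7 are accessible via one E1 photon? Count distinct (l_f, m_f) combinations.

5

E1 requires Δl = ±1, so l_f ∈ {1, 3}; with 0 ≤ l_f ≤ n_f−1 = 6, the allowed l_f values are {1, 3}.
For l_f = 1: m_f ∈ {m_i−1, m_i, m_i+1} ∩ [−1, 1] = {0, 1} → 2 states.
For l_f = 3: m_f ∈ {m_i−1, m_i, m_i+1} ∩ [−3, 3] = {0, 1, 2} → 3 states.
Total: 5.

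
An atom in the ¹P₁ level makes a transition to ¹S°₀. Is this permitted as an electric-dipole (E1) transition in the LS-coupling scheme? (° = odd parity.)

allowed

Initial level: S=0, L=1, J=1, parity even. Final level: S=0, L=0, J=0, parity odd.
Parity must change: even → odd — ok.
ΔS = 0: S: 0 → 0 — ok.
ΔL = 0, ±1 (not L=0↔0): L: 1 → 0, ΔL = -1 — ok.
ΔJ = 0, ±1 (not J=0↔0): J: 1 → 0, ΔJ = -1 — ok.
All four E1 rules are satisfied.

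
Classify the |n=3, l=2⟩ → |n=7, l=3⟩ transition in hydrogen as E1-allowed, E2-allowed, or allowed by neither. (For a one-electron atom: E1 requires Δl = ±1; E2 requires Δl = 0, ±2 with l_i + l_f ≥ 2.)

E1

Δl = 3 − 2 = +1; l_i + l_f = 5.
E1 (Δl = ±1): satisfied.
E2 (Δl = 0,±2, l_i+l_f ≥ 2): not satisfied.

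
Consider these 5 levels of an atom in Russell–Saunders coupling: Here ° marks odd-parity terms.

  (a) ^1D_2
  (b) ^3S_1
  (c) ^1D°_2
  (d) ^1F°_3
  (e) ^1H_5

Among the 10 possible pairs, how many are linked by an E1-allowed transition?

(a)–(b): forbidden (parity, ΔS, ΔL).
(a)–(c): allowed.
(a)–(d): allowed.
(a)–(e): forbidden (parity, ΔL, ΔJ).
(b)–(c): forbidden (ΔS, ΔL).
(b)–(d): forbidden (ΔS, ΔL, ΔJ).
(b)–(e): forbidden (parity, ΔS, ΔL, ΔJ).
(c)–(d): forbidden (parity).
(c)–(e): forbidden (ΔL, ΔJ).
(d)–(e): forbidden (ΔL, ΔJ).
Allowed pairs: 2 of 10.

2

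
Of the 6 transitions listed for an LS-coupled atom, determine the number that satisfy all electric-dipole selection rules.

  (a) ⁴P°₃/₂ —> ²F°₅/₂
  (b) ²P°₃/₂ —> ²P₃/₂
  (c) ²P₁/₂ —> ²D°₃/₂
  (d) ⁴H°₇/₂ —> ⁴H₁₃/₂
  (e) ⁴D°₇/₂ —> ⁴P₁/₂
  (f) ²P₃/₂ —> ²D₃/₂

(a) forbidden (parity, ΔS, ΔL fail)
(b) allowed
(c) allowed
(d) forbidden (ΔJ fails)
(e) forbidden (ΔJ fails)
(f) forbidden (parity fails)
Total allowed: 2 of 6.

2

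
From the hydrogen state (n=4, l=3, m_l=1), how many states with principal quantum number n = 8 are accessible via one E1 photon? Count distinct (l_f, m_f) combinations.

6

E1 requires Δl = ±1, so l_f ∈ {2, 4}; with 0 ≤ l_f ≤ n_f−1 = 7, the allowed l_f values are {2, 4}.
For l_f = 2: m_f ∈ {m_i−1, m_i, m_i+1} ∩ [−2, 2] = {0, 1, 2} → 3 states.
For l_f = 4: m_f ∈ {m_i−1, m_i, m_i+1} ∩ [−4, 4] = {0, 1, 2} → 3 states.
Total: 6.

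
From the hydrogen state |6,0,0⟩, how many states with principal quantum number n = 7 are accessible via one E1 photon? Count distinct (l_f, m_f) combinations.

E1 requires Δl = ±1, so l_f ∈ {-1, 1}; with 0 ≤ l_f ≤ n_f−1 = 6, the allowed l_f values are {1}.
For l_f = 1: m_f ∈ {m_i−1, m_i, m_i+1} ∩ [−1, 1] = {-1, 0, 1} → 3 states.
Total: 3.

3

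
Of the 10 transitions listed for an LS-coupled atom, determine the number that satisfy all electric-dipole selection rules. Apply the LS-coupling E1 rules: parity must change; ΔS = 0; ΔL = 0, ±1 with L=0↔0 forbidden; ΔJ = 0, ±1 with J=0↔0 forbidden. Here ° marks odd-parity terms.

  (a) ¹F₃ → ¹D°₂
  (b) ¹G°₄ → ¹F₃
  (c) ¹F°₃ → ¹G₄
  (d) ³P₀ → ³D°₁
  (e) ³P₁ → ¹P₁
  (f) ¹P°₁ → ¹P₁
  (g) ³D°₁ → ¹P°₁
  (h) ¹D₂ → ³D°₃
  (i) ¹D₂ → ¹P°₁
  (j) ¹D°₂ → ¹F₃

7

(a) allowed
(b) allowed
(c) allowed
(d) allowed
(e) forbidden (parity, ΔS fail)
(f) allowed
(g) forbidden (parity, ΔS fail)
(h) forbidden (ΔS fails)
(i) allowed
(j) allowed
Total allowed: 7 of 10.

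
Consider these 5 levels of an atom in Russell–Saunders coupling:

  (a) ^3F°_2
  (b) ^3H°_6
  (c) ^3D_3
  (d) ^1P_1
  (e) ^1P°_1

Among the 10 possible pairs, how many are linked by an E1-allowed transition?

2

(a)–(b): forbidden (parity, ΔL, ΔJ).
(a)–(c): allowed.
(a)–(d): forbidden (ΔS, ΔL).
(a)–(e): forbidden (parity, ΔS, ΔL).
(b)–(c): forbidden (ΔL, ΔJ).
(b)–(d): forbidden (ΔS, ΔL, ΔJ).
(b)–(e): forbidden (parity, ΔS, ΔL, ΔJ).
(c)–(d): forbidden (parity, ΔS, ΔJ).
(c)–(e): forbidden (ΔS, ΔJ).
(d)–(e): allowed.
Allowed pairs: 2 of 10.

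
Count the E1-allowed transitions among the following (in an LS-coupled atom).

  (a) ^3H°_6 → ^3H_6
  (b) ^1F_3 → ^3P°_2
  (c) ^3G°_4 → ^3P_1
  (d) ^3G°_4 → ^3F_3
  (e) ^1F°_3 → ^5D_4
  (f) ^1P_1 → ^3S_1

(a) allowed
(b) forbidden (ΔS, ΔL fail)
(c) forbidden (ΔL, ΔJ fail)
(d) allowed
(e) forbidden (ΔS fails)
(f) forbidden (parity, ΔS fail)
Total allowed: 2 of 6.

2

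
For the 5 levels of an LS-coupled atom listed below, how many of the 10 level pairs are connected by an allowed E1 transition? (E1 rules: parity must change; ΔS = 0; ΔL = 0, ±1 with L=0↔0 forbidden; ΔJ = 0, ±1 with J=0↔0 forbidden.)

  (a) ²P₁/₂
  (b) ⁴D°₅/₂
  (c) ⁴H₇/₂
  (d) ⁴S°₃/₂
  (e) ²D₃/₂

(a)–(b): forbidden (ΔS, ΔJ).
(a)–(c): forbidden (parity, ΔS, ΔL, ΔJ).
(a)–(d): forbidden (ΔS).
(a)–(e): forbidden (parity).
(b)–(c): forbidden (ΔL).
(b)–(d): forbidden (parity, ΔL).
(b)–(e): forbidden (ΔS).
(c)–(d): forbidden (ΔL, ΔJ).
(c)–(e): forbidden (parity, ΔS, ΔL, ΔJ).
(d)–(e): forbidden (ΔS, ΔL).
Allowed pairs: 0 of 10.

0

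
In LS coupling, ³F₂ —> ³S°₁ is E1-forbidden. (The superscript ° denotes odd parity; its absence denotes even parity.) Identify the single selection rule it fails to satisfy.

Initial level: S=1, L=3, J=2, parity even. Final level: S=1, L=0, J=1, parity odd.
ΔL = 0, ±1 (not L=0↔0): L: 3 → 0, ΔL = -3 — fails.
ΔJ = 0, ±1 (not J=0↔0): J: 2 → 1, ΔJ = -1 — passes.
ΔS = 0: S: 1 → 1 — passes.
Parity must change: even → odd — passes.

the ΔL = 0, ±1 rule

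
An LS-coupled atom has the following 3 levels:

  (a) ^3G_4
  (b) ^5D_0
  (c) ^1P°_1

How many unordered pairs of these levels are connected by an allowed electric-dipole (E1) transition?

(a)–(b): forbidden (parity, ΔS, ΔL, ΔJ).
(a)–(c): forbidden (ΔS, ΔL, ΔJ).
(b)–(c): forbidden (ΔS).
Allowed pairs: 0 of 3.

0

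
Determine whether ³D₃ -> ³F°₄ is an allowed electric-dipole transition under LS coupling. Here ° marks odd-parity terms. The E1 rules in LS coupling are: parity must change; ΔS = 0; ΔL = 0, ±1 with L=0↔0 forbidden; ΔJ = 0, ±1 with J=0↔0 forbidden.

Parity must change: even → odd — passes.
ΔL = 0, ±1 (not L=0↔0): L: 2 → 3, ΔL = +1 — passes.
ΔJ = 0, ±1 (not J=0↔0): J: 3 → 4, ΔJ = +1 — passes.
ΔS = 0: S: 1 → 1 — passes.
All four E1 rules are satisfied.

allowed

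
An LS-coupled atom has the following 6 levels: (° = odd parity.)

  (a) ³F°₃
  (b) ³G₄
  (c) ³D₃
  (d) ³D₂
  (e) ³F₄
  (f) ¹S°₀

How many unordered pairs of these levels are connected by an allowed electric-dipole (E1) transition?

4

(a)–(b): allowed.
(a)–(c): allowed.
(a)–(d): allowed.
(a)–(e): allowed.
(a)–(f): forbidden (parity, ΔS, ΔL, ΔJ).
(b)–(c): forbidden (parity, ΔL).
(b)–(d): forbidden (parity, ΔL, ΔJ).
(b)–(e): forbidden (parity).
(b)–(f): forbidden (ΔS, ΔL, ΔJ).
(c)–(d): forbidden (parity).
(c)–(e): forbidden (parity).
(c)–(f): forbidden (ΔS, ΔL, ΔJ).
(d)–(e): forbidden (parity, ΔJ).
(d)–(f): forbidden (ΔS, ΔL, ΔJ).
(e)–(f): forbidden (ΔS, ΔL, ΔJ).
Allowed pairs: 4 of 15.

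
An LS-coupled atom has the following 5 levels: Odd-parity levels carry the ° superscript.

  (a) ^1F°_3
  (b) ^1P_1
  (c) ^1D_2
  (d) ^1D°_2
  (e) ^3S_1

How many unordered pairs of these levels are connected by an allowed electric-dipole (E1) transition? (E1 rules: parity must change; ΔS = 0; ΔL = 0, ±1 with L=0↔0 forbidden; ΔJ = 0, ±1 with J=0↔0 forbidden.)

(a)–(b): forbidden (ΔL, ΔJ).
(a)–(c): allowed.
(a)–(d): forbidden (parity).
(a)–(e): forbidden (ΔS, ΔL, ΔJ).
(b)–(c): forbidden (parity).
(b)–(d): allowed.
(b)–(e): forbidden (parity, ΔS).
(c)–(d): allowed.
(c)–(e): forbidden (parity, ΔS, ΔL).
(d)–(e): forbidden (ΔS, ΔL).
Allowed pairs: 3 of 10.

3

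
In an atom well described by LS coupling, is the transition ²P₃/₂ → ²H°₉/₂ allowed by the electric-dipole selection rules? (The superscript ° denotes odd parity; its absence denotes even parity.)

forbidden

Parity must change: even → odd — passes.
ΔS = 0: S: 1/2 → 1/2 — passes.
ΔL = 0, ±1 (not L=0↔0): L: 1 → 5, ΔL = +4 — fails.
ΔJ = 0, ±1 (not J=0↔0): J: 3/2 → 9/2, ΔJ = +3 — fails.
Rule(s) violated: ΔL, ΔJ.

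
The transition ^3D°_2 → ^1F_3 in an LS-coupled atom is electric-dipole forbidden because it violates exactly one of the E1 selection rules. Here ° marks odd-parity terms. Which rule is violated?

the ΔS = 0 rule

ΔL = 0, ±1 (not L=0↔0): L: 2 → 3, ΔL = +1 — passes.
ΔS = 0: S: 1 → 0 — fails.
Parity must change: odd → even — passes.
ΔJ = 0, ±1 (not J=0↔0): J: 2 → 3, ΔJ = +1 — passes.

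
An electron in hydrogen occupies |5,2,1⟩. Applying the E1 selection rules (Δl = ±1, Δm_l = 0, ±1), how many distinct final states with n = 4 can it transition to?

5

E1 requires Δl = ±1, so l_f ∈ {1, 3}; with 0 ≤ l_f ≤ n_f−1 = 3, the allowed l_f values are {1, 3}.
For l_f = 1: m_f ∈ {m_i−1, m_i, m_i+1} ∩ [−1, 1] = {0, 1} → 2 states.
For l_f = 3: m_f ∈ {m_i−1, m_i, m_i+1} ∩ [−3, 3] = {0, 1, 2} → 3 states.
Total: 5.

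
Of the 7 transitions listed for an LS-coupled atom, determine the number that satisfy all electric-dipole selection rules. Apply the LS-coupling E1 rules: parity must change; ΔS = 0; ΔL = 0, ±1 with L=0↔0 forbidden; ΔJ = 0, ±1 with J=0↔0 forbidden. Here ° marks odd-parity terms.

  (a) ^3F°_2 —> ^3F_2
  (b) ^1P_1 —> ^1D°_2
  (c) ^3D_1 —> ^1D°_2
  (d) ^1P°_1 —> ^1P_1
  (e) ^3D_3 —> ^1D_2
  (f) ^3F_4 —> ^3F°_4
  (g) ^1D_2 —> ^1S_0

(a) allowed
(b) allowed
(c) forbidden (ΔS fails)
(d) allowed
(e) forbidden (parity, ΔS fail)
(f) allowed
(g) forbidden (parity, ΔL, ΔJ fail)
Total allowed: 4 of 7.

4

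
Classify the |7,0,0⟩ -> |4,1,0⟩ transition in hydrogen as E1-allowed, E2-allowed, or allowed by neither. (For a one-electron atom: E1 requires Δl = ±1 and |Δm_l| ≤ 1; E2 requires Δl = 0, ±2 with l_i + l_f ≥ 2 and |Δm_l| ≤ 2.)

E1

Δl = 1 − 0 = +1; l_i + l_f = 1.
Δm_l = +0.
E1 (Δl = ±1, |Δm_l| ≤ 1): satisfied.
E2 (Δl = 0,±2, l_i+l_f ≥ 2, |Δm_l| ≤ 2): not satisfied.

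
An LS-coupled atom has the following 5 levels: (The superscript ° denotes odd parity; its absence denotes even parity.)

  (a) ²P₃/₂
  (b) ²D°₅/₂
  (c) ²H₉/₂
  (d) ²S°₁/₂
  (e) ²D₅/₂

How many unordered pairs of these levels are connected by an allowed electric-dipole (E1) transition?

3

(a)–(b): allowed.
(a)–(c): forbidden (parity, ΔL, ΔJ).
(a)–(d): allowed.
(a)–(e): forbidden (parity).
(b)–(c): forbidden (ΔL, ΔJ).
(b)–(d): forbidden (parity, ΔL, ΔJ).
(b)–(e): allowed.
(c)–(d): forbidden (ΔL, ΔJ).
(c)–(e): forbidden (parity, ΔL, ΔJ).
(d)–(e): forbidden (ΔL, ΔJ).
Allowed pairs: 3 of 10.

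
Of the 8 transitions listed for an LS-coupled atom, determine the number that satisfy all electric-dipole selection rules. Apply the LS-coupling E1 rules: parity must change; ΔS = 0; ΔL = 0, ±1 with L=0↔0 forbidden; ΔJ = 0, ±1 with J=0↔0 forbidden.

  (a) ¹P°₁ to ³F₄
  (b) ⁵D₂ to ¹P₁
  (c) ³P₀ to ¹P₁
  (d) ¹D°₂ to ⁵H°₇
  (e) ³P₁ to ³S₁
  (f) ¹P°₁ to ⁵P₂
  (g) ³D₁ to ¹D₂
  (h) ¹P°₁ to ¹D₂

1

(a) forbidden (ΔS, ΔL, ΔJ fail)
(b) forbidden (parity, ΔS fail)
(c) forbidden (parity, ΔS fail)
(d) forbidden (parity, ΔS, ΔL, ΔJ fail)
(e) forbidden (parity fails)
(f) forbidden (ΔS fails)
(g) forbidden (parity, ΔS fail)
(h) allowed
Total allowed: 1 of 8.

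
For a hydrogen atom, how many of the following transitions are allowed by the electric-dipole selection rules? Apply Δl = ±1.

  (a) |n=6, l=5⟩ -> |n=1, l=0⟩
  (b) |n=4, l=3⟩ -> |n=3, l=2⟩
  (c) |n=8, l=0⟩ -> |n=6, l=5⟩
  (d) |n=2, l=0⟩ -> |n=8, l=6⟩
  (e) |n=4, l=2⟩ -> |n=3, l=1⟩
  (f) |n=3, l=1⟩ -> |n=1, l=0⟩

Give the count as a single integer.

3

(a) forbidden — Δl = -5 (E1 requires Δl = ±1)
(b) allowed
(c) forbidden — Δl = +5 (E1 requires Δl = ±1)
(d) forbidden — Δl = +6 (E1 requires Δl = ±1)
(e) allowed
(f) allowed
Total allowed: 3 of 6.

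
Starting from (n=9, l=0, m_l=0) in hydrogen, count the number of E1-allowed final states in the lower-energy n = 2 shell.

E1 requires Δl = ±1, so l_f ∈ {-1, 1}; with 0 ≤ l_f ≤ n_f−1 = 1, the allowed l_f values are {1}.
For l_f = 1: m_f ∈ {m_i−1, m_i, m_i+1} ∩ [−1, 1] = {-1, 0, 1} → 3 states.
Total: 3.

3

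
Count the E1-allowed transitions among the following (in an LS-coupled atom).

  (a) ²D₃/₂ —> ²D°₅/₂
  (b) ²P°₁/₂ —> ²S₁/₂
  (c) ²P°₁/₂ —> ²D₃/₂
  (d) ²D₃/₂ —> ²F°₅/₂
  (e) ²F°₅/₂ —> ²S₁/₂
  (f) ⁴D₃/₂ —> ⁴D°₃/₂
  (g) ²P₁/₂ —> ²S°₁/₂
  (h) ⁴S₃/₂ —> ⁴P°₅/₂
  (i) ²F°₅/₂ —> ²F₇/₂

(a) allowed
(b) allowed
(c) allowed
(d) allowed
(e) forbidden (ΔL, ΔJ fail)
(f) allowed
(g) allowed
(h) allowed
(i) allowed
Total allowed: 8 of 9.

8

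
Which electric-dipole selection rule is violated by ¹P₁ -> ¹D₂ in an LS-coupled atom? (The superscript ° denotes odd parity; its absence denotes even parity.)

parity

Parity must change: even → even — fails.
ΔS = 0: S: 0 → 0 — passes.
ΔL = 0, ±1 (not L=0↔0): L: 1 → 2, ΔL = +1 — passes.
ΔJ = 0, ±1 (not J=0↔0): J: 1 → 2, ΔJ = +1 — passes.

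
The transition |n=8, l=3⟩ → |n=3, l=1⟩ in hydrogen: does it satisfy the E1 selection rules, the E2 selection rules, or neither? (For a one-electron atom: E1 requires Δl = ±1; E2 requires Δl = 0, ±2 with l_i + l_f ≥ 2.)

E2

Δl = 1 − 3 = -2; l_i + l_f = 4.
E1 (Δl = ±1): not satisfied.
E2 (Δl = 0,±2, l_i+l_f ≥ 2): satisfied.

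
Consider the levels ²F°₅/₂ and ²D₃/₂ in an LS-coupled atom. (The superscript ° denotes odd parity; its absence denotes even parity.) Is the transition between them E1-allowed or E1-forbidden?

allowed

Parity must change: odd → even — satisfied.
ΔL = 0, ±1 (not L=0↔0): L: 3 → 2, ΔL = -1 — satisfied.
ΔJ = 0, ±1 (not J=0↔0): J: 5/2 → 3/2, ΔJ = -1 — satisfied.
ΔS = 0: S: 1/2 → 1/2 — satisfied.
All four E1 rules are satisfied.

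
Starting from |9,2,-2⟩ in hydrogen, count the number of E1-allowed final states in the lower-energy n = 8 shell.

E1 requires Δl = ±1, so l_f ∈ {1, 3}; with 0 ≤ l_f ≤ n_f−1 = 7, the allowed l_f values are {1, 3}.
For l_f = 1: m_f ∈ {m_i−1, m_i, m_i+1} ∩ [−1, 1] = {-1} → 1 state.
For l_f = 3: m_f ∈ {m_i−1, m_i, m_i+1} ∩ [−3, 3] = {-3, -2, -1} → 3 states.
Total: 4.

4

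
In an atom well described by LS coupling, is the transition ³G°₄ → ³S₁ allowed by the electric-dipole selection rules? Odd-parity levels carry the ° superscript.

Reading off the term symbols: S 1→1, L 4→0, J 4→1, parity odd→even.
Parity must change: odd → even — ✓.
ΔS = 0: S: 1 → 1 — ✓.
ΔL = 0, ±1 (not L=0↔0): L: 4 → 0, ΔL = -4 — ✗.
ΔJ = 0, ±1 (not J=0↔0): J: 4 → 1, ΔJ = -3 — ✗.
Rule(s) violated: ΔL, ΔJ.

forbidden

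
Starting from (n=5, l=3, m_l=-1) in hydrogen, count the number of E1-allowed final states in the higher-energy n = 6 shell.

E1 requires Δl = ±1, so l_f ∈ {2, 4}; with 0 ≤ l_f ≤ n_f−1 = 5, the allowed l_f values are {2, 4}.
For l_f = 2: m_f ∈ {m_i−1, m_i, m_i+1} ∩ [−2, 2] = {-2, -1, 0} → 3 states.
For l_f = 4: m_f ∈ {m_i−1, m_i, m_i+1} ∩ [−4, 4] = {-2, -1, 0} → 3 states.
Total: 6.

6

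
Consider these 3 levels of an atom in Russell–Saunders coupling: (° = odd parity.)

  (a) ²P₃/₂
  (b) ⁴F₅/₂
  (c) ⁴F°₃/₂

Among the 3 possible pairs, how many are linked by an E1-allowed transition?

1

(a)–(b): forbidden (parity, ΔS, ΔL).
(a)–(c): forbidden (ΔS, ΔL).
(b)–(c): allowed.
Allowed pairs: 1 of 3.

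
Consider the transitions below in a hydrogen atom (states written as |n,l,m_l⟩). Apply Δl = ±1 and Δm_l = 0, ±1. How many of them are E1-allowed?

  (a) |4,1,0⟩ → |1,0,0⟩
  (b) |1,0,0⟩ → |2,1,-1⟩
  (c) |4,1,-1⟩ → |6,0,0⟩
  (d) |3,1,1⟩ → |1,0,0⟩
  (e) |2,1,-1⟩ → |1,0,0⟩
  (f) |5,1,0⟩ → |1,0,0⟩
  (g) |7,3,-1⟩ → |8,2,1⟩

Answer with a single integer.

(a) allowed
(b) allowed
(c) allowed
(d) allowed
(e) allowed
(f) allowed
(g) forbidden — Δm_l = +2 (E1 requires Δm_l = 0, ±1)
Total allowed: 6 of 7.

6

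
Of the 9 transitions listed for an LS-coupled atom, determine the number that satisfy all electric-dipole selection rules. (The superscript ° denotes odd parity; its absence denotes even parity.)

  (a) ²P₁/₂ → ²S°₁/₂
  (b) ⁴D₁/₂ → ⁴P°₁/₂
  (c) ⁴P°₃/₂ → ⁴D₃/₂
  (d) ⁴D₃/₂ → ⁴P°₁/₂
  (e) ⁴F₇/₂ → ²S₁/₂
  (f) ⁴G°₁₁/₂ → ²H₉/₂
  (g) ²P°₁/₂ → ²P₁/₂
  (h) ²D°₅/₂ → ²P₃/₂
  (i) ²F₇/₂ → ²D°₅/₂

(a) allowed
(b) allowed
(c) allowed
(d) allowed
(e) forbidden (parity, ΔS, ΔL, ΔJ fail)
(f) forbidden (ΔS fails)
(g) allowed
(h) allowed
(i) allowed
Total allowed: 7 of 9.

7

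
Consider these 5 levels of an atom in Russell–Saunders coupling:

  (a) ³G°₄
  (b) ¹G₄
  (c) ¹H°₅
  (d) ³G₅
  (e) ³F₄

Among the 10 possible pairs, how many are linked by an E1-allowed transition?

3

(a)–(b): forbidden (ΔS).
(a)–(c): forbidden (parity, ΔS).
(a)–(d): allowed.
(a)–(e): allowed.
(b)–(c): allowed.
(b)–(d): forbidden (parity, ΔS).
(b)–(e): forbidden (parity, ΔS).
(c)–(d): forbidden (ΔS).
(c)–(e): forbidden (ΔS, ΔL).
(d)–(e): forbidden (parity).
Allowed pairs: 3 of 10.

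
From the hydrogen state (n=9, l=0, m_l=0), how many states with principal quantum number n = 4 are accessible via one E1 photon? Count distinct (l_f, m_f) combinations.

3

E1 requires Δl = ±1, so l_f ∈ {-1, 1}; with 0 ≤ l_f ≤ n_f−1 = 3, the allowed l_f values are {1}.
For l_f = 1: m_f ∈ {m_i−1, m_i, m_i+1} ∩ [−1, 1] = {-1, 0, 1} → 3 states.
Total: 3.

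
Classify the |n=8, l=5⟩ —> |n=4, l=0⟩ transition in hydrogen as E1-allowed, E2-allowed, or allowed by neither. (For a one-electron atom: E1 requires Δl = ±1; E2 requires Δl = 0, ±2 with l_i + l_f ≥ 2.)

neither

Δl = 0 − 5 = -5; l_i + l_f = 5.
E1 (Δl = ±1): not satisfied.
E2 (Δl = 0,±2, l_i+l_f ≥ 2): not satisfied.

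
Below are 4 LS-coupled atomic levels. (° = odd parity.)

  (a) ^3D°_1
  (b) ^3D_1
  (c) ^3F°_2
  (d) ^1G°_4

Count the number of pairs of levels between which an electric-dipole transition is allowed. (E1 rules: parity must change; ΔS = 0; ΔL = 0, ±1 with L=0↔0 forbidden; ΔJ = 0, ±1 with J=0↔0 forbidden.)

(a)–(b): allowed.
(a)–(c): forbidden (parity).
(a)–(d): forbidden (parity, ΔS, ΔL, ΔJ).
(b)–(c): allowed.
(b)–(d): forbidden (ΔS, ΔL, ΔJ).
(c)–(d): forbidden (parity, ΔS, ΔJ).
Allowed pairs: 2 of 6.

2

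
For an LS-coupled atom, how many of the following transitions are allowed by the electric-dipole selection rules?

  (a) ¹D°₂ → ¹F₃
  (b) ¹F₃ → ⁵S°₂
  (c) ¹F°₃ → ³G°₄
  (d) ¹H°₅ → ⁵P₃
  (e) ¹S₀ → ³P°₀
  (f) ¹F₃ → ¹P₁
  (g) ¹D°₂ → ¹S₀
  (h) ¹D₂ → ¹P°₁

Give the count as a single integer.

(a) allowed
(b) forbidden (ΔS, ΔL fail)
(c) forbidden (parity, ΔS fail)
(d) forbidden (ΔS, ΔL, ΔJ fail)
(e) forbidden (ΔS, ΔJ fail)
(f) forbidden (parity, ΔL, ΔJ fail)
(g) forbidden (ΔL, ΔJ fail)
(h) allowed
Total allowed: 2 of 8.

2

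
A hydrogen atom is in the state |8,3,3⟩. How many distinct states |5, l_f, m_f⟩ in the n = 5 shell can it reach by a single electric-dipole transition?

E1 requires Δl = ±1, so l_f ∈ {2, 4}; with 0 ≤ l_f ≤ n_f−1 = 4, the allowed l_f values are {2, 4}.
For l_f = 2: m_f ∈ {m_i−1, m_i, m_i+1} ∩ [−2, 2] = {2} → 1 state.
For l_f = 4: m_f ∈ {m_i−1, m_i, m_i+1} ∩ [−4, 4] = {2, 3, 4} → 3 states.
Total: 4.

4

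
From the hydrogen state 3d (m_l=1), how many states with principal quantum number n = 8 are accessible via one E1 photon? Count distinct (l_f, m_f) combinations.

5

E1 requires Δl = ±1, so l_f ∈ {1, 3}; with 0 ≤ l_f ≤ n_f−1 = 7, the allowed l_f values are {1, 3}.
For l_f = 1: m_f ∈ {m_i−1, m_i, m_i+1} ∩ [−1, 1] = {0, 1} → 2 states.
For l_f = 3: m_f ∈ {m_i−1, m_i, m_i+1} ∩ [−3, 3] = {0, 1, 2} → 3 states.
Total: 5.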